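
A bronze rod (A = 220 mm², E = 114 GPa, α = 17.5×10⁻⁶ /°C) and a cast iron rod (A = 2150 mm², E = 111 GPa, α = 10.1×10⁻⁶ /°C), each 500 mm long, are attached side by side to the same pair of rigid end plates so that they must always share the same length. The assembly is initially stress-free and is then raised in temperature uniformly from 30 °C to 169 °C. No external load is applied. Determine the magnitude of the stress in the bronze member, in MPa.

Equilibrium of a rigid end plate with no external load gives equal and opposite internal forces ±P in the two members. Since α_{bronze} > α_{cast iron}, heating drives the bronze into compression and the cast iron into tension.
Equating the net (thermal + elastic) strains gives |α₁ − α₂|·ΔT = P·[1/(A₁E₁) + 1/(A₂E₂)].
|α₁ − α₂|·ΔT = 7.4×10⁻⁶ × 139 = 0.001029.
1/(A₁E₁) + 1/(A₂E₂) = 1/(220×114×10³) + 1/(2150×111×10³) = 4.406×10⁻⁸ N⁻¹.
P = 0.001029 / 4.406×10⁻⁸ = 23340 N = 23.34 kN.
σ_{bronze} = P/A₁ = 23340/220 = 106.1 MPa, compressive.

σ ≈ 106 MPa (compressive)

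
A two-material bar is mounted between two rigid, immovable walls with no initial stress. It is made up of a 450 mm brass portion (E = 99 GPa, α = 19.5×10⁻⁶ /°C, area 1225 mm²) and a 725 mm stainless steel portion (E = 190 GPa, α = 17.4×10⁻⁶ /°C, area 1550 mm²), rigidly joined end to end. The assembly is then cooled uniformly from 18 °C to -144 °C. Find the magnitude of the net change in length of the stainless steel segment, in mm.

|ΔL| ≈ 0.662 mm

Free thermal contraction of the whole bar: Σ αᵢΔT Lᵢ = 19.5×10⁻⁶×162×450 + 17.4×10⁻⁶×162×725 = 3.465 mm.
The rigid supports impose zero overall length change; the single axial force P common to all segments must satisfy P Σ Lᵢ/(AᵢEᵢ) = δ_free.
The series flexibility is Σ Lᵢ/(AᵢEᵢ) = 450/(1225×99×10³) + 725/(1550×190×10³) = 6.172×10⁻⁶ mm/N.
Hence P = δ_free / Σ(L/AE) = 3.465/6.172×10⁻⁶ = 561.4 kN (tensile).
For the stainless steel segment, free thermal change = 17.4×10⁻⁶×162×725 = 2.044 mm and elastic change from P = 561400×725/(1550×190×10³) = 1.382 mm; these oppose, so the net change is 0.662 mm (segment shortens).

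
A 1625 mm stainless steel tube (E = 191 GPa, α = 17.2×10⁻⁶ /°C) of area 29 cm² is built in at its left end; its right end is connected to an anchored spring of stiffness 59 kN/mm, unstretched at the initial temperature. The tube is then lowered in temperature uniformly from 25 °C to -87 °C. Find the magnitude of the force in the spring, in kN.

P ≈ 157 kN

Free thermal contraction: δ_free = αΔT L = 17.2×10⁻⁶ × 112 × 1625 = 3.13 mm.
Let P be the tensile force in the spring. The tube extends elastically by PL/(AE) and the spring stretches by P/k; together these equal δ_free.
P [ L/(AE) + 1/k ] = δ_free → P [ 1625/(2900×191×10³) + 1/(59×10³) ] = 3.13.
P = 3.13 / 1.988×10⁻⁵ = 157400 N.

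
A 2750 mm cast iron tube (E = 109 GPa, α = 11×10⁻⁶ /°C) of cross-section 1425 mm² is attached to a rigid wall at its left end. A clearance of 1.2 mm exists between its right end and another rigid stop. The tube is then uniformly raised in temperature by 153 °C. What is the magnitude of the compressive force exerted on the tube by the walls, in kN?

Free thermal elongation = αΔT L = 11×10⁻⁶ × 153 × 2750 = 4.628 mm.
This exceeds the 1.2 mm gap, so the wall pushes back. The portion of expansion that must be recovered elastically is δ_free − gap = 4.628 − 1.2 = 3.428 mm.
Compatibility: PL/(AE) = 3.428 mm, so σ = P/A = E × (3.428/2750) = 135.9 MPa.
P = σA = 135.9 × 1425 = 193.6 kN.

P ≈ 194 kN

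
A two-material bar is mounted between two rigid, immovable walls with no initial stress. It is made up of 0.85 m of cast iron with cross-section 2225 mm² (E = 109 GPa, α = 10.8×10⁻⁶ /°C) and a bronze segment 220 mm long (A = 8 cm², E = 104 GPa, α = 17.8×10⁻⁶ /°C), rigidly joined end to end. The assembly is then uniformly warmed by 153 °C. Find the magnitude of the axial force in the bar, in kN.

With the walls removed the bar would change length by δ_free = Σ αᵢΔT Lᵢ = 10.8×10⁻⁶×153×850 + 17.8×10⁻⁶×153×220 = 2.004 mm.
The rigid supports impose zero overall length change; the single axial force P common to all segments must satisfy P Σ Lᵢ/(AᵢEᵢ) = δ_free.
Σ Lᵢ/(AᵢEᵢ) = 850/(2225×109×10³) + 220/(800×104×10³) = 6.149×10⁻⁶ mm/N.
Hence P = δ_free / Σ(L/AE) = 2.004/6.149×10⁻⁶ = 325.9 kN (compressive).

P ≈ 326 kN (compressive)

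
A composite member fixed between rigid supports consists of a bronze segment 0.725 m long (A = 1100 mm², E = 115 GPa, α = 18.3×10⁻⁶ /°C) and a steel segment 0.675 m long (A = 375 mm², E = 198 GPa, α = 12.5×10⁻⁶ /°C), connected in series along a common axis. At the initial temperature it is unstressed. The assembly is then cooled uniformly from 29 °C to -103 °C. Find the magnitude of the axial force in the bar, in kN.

Free thermal contraction of the whole bar: Σ αᵢΔT Lᵢ = 18.3×10⁻⁶×132×725 + 12.5×10⁻⁶×132×675 = 2.865 mm.
The walls prevent any net length change, so an axial force P (same in every segment) develops. Compatibility: P · Σ Lᵢ/(AᵢEᵢ) = δ_free.
Σ Lᵢ/(AᵢEᵢ) = 725/(1100×115×10³) + 675/(375×198×10³) = 1.482×10⁻⁵ mm/N.
So P = 2.865 / 1.482×10⁻⁵ = 193.3 kN, tensile.

P ≈ 193 kN (tensile)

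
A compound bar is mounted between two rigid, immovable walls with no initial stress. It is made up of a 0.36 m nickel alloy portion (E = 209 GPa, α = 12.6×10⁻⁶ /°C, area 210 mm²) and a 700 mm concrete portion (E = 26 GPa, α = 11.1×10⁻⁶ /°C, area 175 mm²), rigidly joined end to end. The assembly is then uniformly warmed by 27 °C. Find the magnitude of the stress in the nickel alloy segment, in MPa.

Free thermal expansion of the whole bar: Σ αᵢΔT Lᵢ = 12.6×10⁻⁶×27×360 + 11.1×10⁻⁶×27×700 = 0.3323 mm.
The rigid supports impose zero overall length change; the single axial force P common to all segments must satisfy P Σ Lᵢ/(AᵢEᵢ) = δ_free.
The series flexibility is Σ Lᵢ/(AᵢEᵢ) = 360/(210×209×10³) + 700/(175×26×10³) = 0.000162 mm/N.
Hence P = δ_free / Σ(L/AE) = 0.3323/0.000162 = 2.05 kN (compressive).
σ_{nickel alloy} = P / A = 2050 / 210 = 9.764 MPa.

σ ≈ 9.76 MPa (compressive)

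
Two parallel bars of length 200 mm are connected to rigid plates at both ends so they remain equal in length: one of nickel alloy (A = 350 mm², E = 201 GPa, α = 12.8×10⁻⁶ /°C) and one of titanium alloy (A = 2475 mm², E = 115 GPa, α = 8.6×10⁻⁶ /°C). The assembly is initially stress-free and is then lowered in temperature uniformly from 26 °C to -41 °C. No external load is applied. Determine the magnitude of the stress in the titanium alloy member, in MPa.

σ ≈ 6.41 MPa (compressive)

Equilibrium of a rigid end plate with no external load gives equal and opposite internal forces ±P in the two members. Since α_{nickel alloy} > α_{titanium alloy}, cooling drives the nickel alloy into tension and the titanium alloy into compression.
Equating the net (thermal + elastic) strains gives |α₁ − α₂|·ΔT = P·[1/(A₁E₁) + 1/(A₂E₂)].
|α₁ − α₂|·ΔT = 4.2×10⁻⁶ × 67 = 0.0002814.
1/(A₁E₁) + 1/(A₂E₂) = 1/(350×201×10³) + 1/(2475×115×10³) = 1.773×10⁻⁸ N⁻¹.
P = 0.0002814 / 1.773×10⁻⁸ = 15870 N = 15.87 kN.
σ_{titanium alloy} = P/A₂ = 15870/2475 = 6.413 MPa, compressive.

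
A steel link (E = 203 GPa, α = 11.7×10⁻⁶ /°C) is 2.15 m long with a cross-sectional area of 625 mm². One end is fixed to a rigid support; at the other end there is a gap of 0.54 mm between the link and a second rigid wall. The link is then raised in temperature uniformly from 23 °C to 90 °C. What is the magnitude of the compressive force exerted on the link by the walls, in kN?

P ≈ 67.6 kN

Free thermal elongation = αΔT L = 11.7×10⁻⁶ × 67 × 2150 = 1.685 mm.
The gap closes (δ_free > 0.54 mm) and the wall then resists a further 1.685 − 0.54 = 1.145 mm of expansion.
So σ = E(δ_free − g)/L = 203×10³ × 1.145/2150 = 108.1 MPa.
P = σA = 108.1 × 625 = 67.59 kN.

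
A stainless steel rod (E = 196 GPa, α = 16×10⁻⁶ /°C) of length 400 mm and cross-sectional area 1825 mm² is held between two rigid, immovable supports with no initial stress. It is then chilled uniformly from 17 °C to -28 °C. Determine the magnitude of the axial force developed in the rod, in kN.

Full restraint means ε = 0, so the stress is σ = EαΔT = 196×10³ × 16×10⁻⁶ × 45 = 141.1 MPa.
Then P = σA = 141.1 × 1825 mm² = 257.5 kN, tensile.

P ≈ 258 kN (tensile)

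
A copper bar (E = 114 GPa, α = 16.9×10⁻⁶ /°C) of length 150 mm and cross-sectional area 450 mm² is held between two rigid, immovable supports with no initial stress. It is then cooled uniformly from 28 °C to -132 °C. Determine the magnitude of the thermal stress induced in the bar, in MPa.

σ ≈ 308 MPa (tensile)

The supports are rigid, so the total axial strain is zero. The restrained thermal strain is ε = αΔT = 16.9×10⁻⁶ × 160 = 2704×10⁻⁶.
The stress required to suppress this strain is σ = Eε = 114×10³ × 2704×10⁻⁶ = 308.3 MPa, tensile since the bar is trying to contract.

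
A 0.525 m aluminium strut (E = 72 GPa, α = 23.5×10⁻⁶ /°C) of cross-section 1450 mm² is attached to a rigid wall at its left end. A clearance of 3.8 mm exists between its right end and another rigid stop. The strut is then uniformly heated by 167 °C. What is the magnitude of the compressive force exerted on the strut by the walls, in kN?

Unrestrained expansion: δ_free = αΔT L = 23.5×10⁻⁶ × 167 × 525 = 2.06 mm.
This is smaller than the 3.8 mm clearance, so the strut expands freely without reaching the stop — the stress is zero.

P ≈ 0 kN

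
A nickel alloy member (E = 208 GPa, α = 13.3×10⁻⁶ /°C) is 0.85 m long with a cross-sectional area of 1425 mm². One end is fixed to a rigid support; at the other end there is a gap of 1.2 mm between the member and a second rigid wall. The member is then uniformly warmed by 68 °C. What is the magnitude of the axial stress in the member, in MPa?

σ ≈ 0 MPa

Unrestrained expansion: δ_free = αΔT L = 13.3×10⁻⁶ × 68 × 850 = 0.7687 mm.
Since δ_free = 0.769 mm is less than the 1.2 mm gap, the member never touches the wall. No axial force develops.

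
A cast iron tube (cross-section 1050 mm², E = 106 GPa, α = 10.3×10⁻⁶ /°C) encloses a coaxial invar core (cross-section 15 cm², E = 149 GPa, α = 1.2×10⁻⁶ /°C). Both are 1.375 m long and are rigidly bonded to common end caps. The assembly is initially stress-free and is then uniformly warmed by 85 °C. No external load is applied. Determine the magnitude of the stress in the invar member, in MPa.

σ ≈ 38.3 MPa (tensile)

The cast iron has the larger α, so on heating it would change length more than the invar if both were free. The rigid plates force a common final length, so the cast iron is put into compression and the invar into tension, with equal and opposite forces P (no external load).
Compatibility of the two members (thermal + elastic change equal): (α₁ − α₂)ΔT = P·[1/(A₁E₁) + 1/(A₂E₂)].
|α₁ − α₂|·ΔT = 9.1×10⁻⁶ × 85 = 0.0007735.
1/(A₁E₁) + 1/(A₂E₂) = 1/(1050×106×10³) + 1/(1500×149×10³) = 1.346×10⁻⁸ N⁻¹.
So P = 0.0007735 / 1.346×10⁻⁸ = 57.47 kN.
σ_{invar} = P/A₂ = 57470/1500 = 38.31 MPa, tensile.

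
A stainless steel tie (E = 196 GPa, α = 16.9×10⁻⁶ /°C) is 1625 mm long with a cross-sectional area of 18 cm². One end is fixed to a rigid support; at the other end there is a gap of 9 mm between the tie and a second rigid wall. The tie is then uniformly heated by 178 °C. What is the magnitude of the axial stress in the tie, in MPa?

σ ≈ 0 MPa

If the wall were absent the tie would grow by αΔT L = 16.9×10⁻⁶ × 178 × 1625 = 4.888 mm.
Since δ_free = 4.89 mm is less than the 9 mm gap, the tie never touches the wall. No axial force develops.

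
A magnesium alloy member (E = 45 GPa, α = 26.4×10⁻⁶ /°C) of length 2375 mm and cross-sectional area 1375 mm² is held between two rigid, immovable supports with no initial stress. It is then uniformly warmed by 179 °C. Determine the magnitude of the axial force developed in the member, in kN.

P ≈ 292 kN (compressive)

Full restraint means ε = 0, so the stress is σ = EαΔT = 45×10³ × 26.4×10⁻⁶ × 179 = 212.7 MPa.
Axial force P = σA = 212.7 × 1375 = 292400 N = 292.4 kN, compressive.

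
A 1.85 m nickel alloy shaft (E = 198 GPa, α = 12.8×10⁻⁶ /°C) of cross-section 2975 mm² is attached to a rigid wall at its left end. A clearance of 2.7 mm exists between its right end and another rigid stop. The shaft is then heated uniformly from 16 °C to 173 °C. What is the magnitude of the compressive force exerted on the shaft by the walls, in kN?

Unrestrained expansion: δ_free = αΔT L = 12.8×10⁻⁶ × 157 × 1850 = 3.718 mm.
This exceeds the 2.7 mm gap, so the wall pushes back. The portion of expansion that must be recovered elastically is δ_free − gap = 3.718 − 2.7 = 1.018 mm.
So σ = E(δ_free − g)/L = 198×10³ × 1.018/1850 = 108.9 MPa.
Force on the wall = σA = 108.9 × 2975 mm² = 324.1 kN.

P ≈ 324 kN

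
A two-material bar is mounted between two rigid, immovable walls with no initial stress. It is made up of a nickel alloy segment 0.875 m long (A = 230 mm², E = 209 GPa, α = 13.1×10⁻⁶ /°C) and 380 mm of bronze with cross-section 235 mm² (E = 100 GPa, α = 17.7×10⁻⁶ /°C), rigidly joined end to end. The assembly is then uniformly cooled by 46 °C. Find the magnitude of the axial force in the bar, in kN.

P ≈ 24.3 kN (tensile)

If the supports were absent, the total length change would be Σ αᵢΔT Lᵢ = 13.1×10⁻⁶×46×875 + 17.7×10⁻⁶×46×380 = 0.8367 mm.
The walls prevent any net length change, so an axial force P (same in every segment) develops. Compatibility: P · Σ Lᵢ/(AᵢEᵢ) = δ_free.
The series flexibility is Σ Lᵢ/(AᵢEᵢ) = 875/(230×209×10³) + 380/(235×100×10³) = 3.437×10⁻⁵ mm/N.
Hence P = δ_free / Σ(L/AE) = 0.8367/3.437×10⁻⁵ = 24.34 kN (tensile).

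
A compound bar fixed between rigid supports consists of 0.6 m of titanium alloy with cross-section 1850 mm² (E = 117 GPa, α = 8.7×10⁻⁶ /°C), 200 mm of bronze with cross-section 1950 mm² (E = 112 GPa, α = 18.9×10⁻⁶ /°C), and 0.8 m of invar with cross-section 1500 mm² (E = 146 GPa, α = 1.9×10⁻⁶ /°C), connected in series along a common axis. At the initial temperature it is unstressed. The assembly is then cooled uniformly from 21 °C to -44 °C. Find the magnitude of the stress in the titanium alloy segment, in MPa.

σ ≈ 50.4 MPa (tensile)

If the supports were absent, the total length change would be Σ αᵢΔT Lᵢ = 8.7×10⁻⁶×65×600 + 18.9×10⁻⁶×65×200 + 1.9×10⁻⁶×65×800 = 0.6838 mm.
The rigid supports impose zero overall length change; the single axial force P common to all segments must satisfy P Σ Lᵢ/(AᵢEᵢ) = δ_free.
Σ Lᵢ/(AᵢEᵢ) = 600/(1850×117×10³) + 200/(1950×112×10³) + 800/(1500×146×10³) = 7.341×10⁻⁶ mm/N.
Hence P = δ_free / Σ(L/AE) = 0.6838/7.341×10⁻⁶ = 93.15 kN (tensile).
σ_{titanium alloy} = P / A = 93150 / 1850 = 50.35 MPa.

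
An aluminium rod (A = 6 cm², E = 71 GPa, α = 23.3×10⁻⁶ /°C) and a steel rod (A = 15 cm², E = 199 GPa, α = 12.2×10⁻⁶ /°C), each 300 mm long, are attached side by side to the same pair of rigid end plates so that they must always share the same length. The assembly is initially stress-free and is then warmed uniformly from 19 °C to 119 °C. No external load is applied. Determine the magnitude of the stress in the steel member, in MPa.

The aluminium has the larger α, so on heating it would change length more than the steel if both were free. The rigid plates force a common final length, so the aluminium is put into compression and the steel into tension, with equal and opposite forces P (no external load).
Compatibility of the two members (thermal + elastic change equal): (α₁ − α₂)ΔT = P·[1/(A₁E₁) + 1/(A₂E₂)].
|α₁ − α₂|·ΔT = 11.1×10⁻⁶ × 100 = 0.00111.
1/(A₁E₁) + 1/(A₂E₂) = 1/(600×71×10³) + 1/(1500×199×10³) = 2.682×10⁻⁸ N⁻¹.
P = 0.00111 / 2.682×10⁻⁸ = 41380 N = 41.38 kN.
σ_{steel} = P/A₂ = 41380/1500 = 27.59 MPa, tensile.

σ ≈ 27.6 MPa (tensile)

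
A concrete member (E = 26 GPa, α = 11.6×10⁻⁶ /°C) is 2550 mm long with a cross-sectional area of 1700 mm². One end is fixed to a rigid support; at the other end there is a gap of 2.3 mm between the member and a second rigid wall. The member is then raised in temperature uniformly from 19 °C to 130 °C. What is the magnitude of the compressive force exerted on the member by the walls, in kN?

Unrestrained expansion: δ_free = αΔT L = 11.6×10⁻⁶ × 111 × 2550 = 3.283 mm.
This exceeds the 2.3 mm gap, so the wall pushes back. The portion of expansion that must be recovered elastically is δ_free − gap = 3.283 − 2.3 = 0.9834 mm.
Compatibility: PL/(AE) = 0.9834 mm, so σ = P/A = E × (0.9834/2550) = 10.03 MPa.
P = σA = 10.03 × 1700 = 17.05 kN.

P ≈ 17 kN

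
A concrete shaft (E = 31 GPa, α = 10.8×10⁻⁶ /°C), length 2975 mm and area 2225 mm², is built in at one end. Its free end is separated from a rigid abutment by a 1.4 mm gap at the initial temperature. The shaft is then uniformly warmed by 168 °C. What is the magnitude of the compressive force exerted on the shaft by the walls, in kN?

Free thermal elongation = αΔT L = 10.8×10⁻⁶ × 168 × 2975 = 5.398 mm.
After closing the 1.4 mm clearance, 5.398 − 1.4 = 3.998 mm of expansion remains to be suppressed by the wall.
That suppressed elongation corresponds to σ = E·Δ/L = 31×10³ × 3.998/2975 = 41.66 MPa.
P = σA = 41.66 × 2225 = 92.69 kN.

P ≈ 92.7 kN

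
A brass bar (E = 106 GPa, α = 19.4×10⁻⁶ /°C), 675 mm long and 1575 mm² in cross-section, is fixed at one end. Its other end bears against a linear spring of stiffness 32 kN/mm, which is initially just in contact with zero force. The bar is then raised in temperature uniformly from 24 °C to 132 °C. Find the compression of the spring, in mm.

δ ≈ 1.25 mm

If the spring were absent the bar would lengthen by αΔT L = 19.4×10⁻⁶ × 108 × 675 = 1.414 mm.
Let P be the compressive force at the spring. The bar shortens elastically by PL/(AE) and the spring compresses by P/k; together these equal δ_free.
So P = δ_free / [L/(AE) + 1/k] = 1.414 / [ 675/(1575×106×10³) + 1/(32×10³) ].
P = 1.414 / 3.529×10⁻⁵ = 40070 N.
Spring compression = P/k = 40070/(32×10³) = 1.252 mm.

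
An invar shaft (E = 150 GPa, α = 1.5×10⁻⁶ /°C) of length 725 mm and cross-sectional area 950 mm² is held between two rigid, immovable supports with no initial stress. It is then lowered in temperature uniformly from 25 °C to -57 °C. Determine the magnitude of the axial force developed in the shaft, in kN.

The ends cannot move, so σ = EαΔT = 150×10³ × 1.5×10⁻⁶ × 82 = 18.45 MPa.
Axial force P = σA = 18.45 × 950 = 17530 N = 17.53 kN, tensile.

P ≈ 17.5 kN (tensile)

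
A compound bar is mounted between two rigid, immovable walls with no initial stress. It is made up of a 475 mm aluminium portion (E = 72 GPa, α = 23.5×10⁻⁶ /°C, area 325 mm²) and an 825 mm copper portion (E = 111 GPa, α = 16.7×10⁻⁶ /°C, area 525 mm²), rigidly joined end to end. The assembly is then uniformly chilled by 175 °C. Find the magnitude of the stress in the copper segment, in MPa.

σ ≈ 241 MPa (tensile)

Free thermal contraction of the whole bar: Σ αᵢΔT Lᵢ = 23.5×10⁻⁶×175×475 + 16.7×10⁻⁶×175×825 = 4.364 mm.
The rigid supports impose zero overall length change; the single axial force P common to all segments must satisfy P Σ Lᵢ/(AᵢEᵢ) = δ_free.
The series flexibility is Σ Lᵢ/(AᵢEᵢ) = 475/(325×72×10³) + 825/(525×111×10³) = 3.446×10⁻⁵ mm/N.
So P = 4.364 / 3.446×10⁻⁵ = 126.7 kN, tensile.
σ_{copper} = P / A = 126700 / 525 = 241.3 MPa.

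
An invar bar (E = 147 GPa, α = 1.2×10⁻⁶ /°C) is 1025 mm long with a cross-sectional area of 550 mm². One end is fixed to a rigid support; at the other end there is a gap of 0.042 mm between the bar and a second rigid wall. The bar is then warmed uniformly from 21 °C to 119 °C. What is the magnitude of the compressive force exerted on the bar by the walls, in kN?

Free thermal elongation = αΔT L = 1.2×10⁻⁶ × 98 × 1025 = 0.1205 mm.
This exceeds the 0.042 mm gap, so the wall pushes back. The portion of expansion that must be recovered elastically is δ_free − gap = 0.1205 − 0.042 = 0.07854 mm.
So σ = E(δ_free − g)/L = 147×10³ × 0.07854/1025 = 11.26 MPa.
P = σA = 11.26 × 550 = 6.195 kN.

P ≈ 6.2 kN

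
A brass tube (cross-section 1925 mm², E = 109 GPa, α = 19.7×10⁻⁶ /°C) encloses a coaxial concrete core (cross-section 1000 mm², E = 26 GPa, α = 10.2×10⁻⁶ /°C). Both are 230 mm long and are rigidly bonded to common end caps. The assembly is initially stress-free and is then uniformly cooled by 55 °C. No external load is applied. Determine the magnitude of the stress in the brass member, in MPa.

σ ≈ 6.28 MPa (tensile)

Both members must finish at the same length. With the larger α, the brass tends to over-contract; the plates restrain it, putting the brass in tension and the concrete in compression. With no external load the two internal forces are equal and opposite, magnitude P.
Compatibility of the two members (thermal + elastic change equal): (α₁ − α₂)ΔT = P·[1/(A₁E₁) + 1/(A₂E₂)].
|α₁ − α₂|·ΔT = 9.5×10⁻⁶ × 55 = 0.0005225.
1/(A₁E₁) + 1/(A₂E₂) = 1/(1925×109×10³) + 1/(1000×26×10³) = 4.323×10⁻⁸ N⁻¹.
P = 0.0005225 / 4.323×10⁻⁸ = 12090 N = 12.09 kN.
σ_{brass} = P/A₁ = 12090/1925 = 6.279 MPa, tensile.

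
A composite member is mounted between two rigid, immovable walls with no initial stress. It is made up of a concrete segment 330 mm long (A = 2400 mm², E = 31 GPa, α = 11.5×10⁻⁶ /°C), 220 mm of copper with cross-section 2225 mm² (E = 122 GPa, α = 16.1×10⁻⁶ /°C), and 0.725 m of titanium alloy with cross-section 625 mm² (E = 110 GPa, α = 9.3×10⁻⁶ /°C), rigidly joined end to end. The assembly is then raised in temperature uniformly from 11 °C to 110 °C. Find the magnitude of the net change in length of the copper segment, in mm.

|ΔL| ≈ 0.279 mm

With the walls removed the bar would change length by δ_free = Σ αᵢΔT Lᵢ = 11.5×10⁻⁶×99×330 + 16.1×10⁻⁶×99×220 + 9.3×10⁻⁶×99×725 = 1.394 mm.
The walls prevent any net length change, so an axial force P (same in every segment) develops. Compatibility: P · Σ Lᵢ/(AᵢEᵢ) = δ_free.
Σ Lᵢ/(AᵢEᵢ) = 330/(2400×31×10³) + 220/(2225×122×10³) + 725/(625×110×10³) = 1.579×10⁻⁵ mm/N.
Hence P = δ_free / Σ(L/AE) = 1.394/1.579×10⁻⁵ = 88.27 kN (compressive).
For the copper segment, free thermal change = 16.1×10⁻⁶×99×220 = 0.3507 mm and elastic change from P = 88270×220/(2225×122×10³) = 0.07154 mm; these oppose, so the net change is 0.279 mm (segment lengthens).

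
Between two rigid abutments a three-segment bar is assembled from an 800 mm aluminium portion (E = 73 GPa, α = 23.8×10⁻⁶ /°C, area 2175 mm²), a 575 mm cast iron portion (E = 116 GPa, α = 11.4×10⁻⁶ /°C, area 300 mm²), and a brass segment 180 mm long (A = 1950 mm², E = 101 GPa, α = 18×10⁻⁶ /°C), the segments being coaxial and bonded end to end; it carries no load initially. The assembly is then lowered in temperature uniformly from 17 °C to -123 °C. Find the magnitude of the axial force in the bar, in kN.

P ≈ 180 kN (tensile)

Free thermal contraction of the whole bar: Σ αᵢΔT Lᵢ = 23.8×10⁻⁶×140×800 + 11.4×10⁻⁶×140×575 + 18×10⁻⁶×140×180 = 4.037 mm.
Since the ends are fixed, an axial force P builds up, equal in every segment, with P · Σ Lᵢ/(AᵢEᵢ) = δ_free.
Σ Lᵢ/(AᵢEᵢ) = 800/(2175×73×10³) + 575/(300×116×10³) + 180/(1950×101×10³) = 2.248×10⁻⁵ mm/N.
Hence P = δ_free / Σ(L/AE) = 4.037/2.248×10⁻⁵ = 179.6 kN (tensile).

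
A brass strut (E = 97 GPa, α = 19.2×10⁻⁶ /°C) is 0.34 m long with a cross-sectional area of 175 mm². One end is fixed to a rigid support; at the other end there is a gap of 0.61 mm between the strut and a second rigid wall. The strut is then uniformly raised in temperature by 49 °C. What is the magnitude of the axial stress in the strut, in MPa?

σ ≈ 0 MPa

Unrestrained expansion: δ_free = αΔT L = 19.2×10⁻⁶ × 49 × 340 = 0.3199 mm.
This is smaller than the 0.61 mm clearance, so the strut expands freely without reaching the stop — the stress is zero.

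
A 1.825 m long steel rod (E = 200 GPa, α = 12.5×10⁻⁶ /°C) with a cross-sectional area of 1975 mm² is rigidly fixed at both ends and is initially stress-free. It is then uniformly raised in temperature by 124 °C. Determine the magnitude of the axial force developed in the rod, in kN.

With zero net strain, σ = E·αΔT = 200 GPa × 12.5×10⁻⁶ × 124 = 310 MPa.
P = AEαΔT = 1975 × 200×10³ × 12.5×10⁻⁶ × 124 = 612.2 kN (compressive).

P ≈ 612 kN (compressive)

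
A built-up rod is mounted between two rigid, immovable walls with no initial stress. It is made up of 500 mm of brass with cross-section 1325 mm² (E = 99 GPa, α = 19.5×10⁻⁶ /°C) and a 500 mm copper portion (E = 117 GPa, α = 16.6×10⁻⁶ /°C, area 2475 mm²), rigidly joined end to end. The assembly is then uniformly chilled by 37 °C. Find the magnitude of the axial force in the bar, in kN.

With the walls removed the bar would change length by δ_free = Σ αᵢΔT Lᵢ = 19.5×10⁻⁶×37×500 + 16.6×10⁻⁶×37×500 = 0.6679 mm.
The rigid supports impose zero overall length change; the single axial force P common to all segments must satisfy P Σ Lᵢ/(AᵢEᵢ) = δ_free.
The series flexibility is Σ Lᵢ/(AᵢEᵢ) = 500/(1325×99×10³) + 500/(2475×117×10³) = 5.538×10⁻⁶ mm/N.
P = 0.6679 / 5.538×10⁻⁶ = 120600 N = 120.6 kN, tensile.

P ≈ 121 kN (tensile)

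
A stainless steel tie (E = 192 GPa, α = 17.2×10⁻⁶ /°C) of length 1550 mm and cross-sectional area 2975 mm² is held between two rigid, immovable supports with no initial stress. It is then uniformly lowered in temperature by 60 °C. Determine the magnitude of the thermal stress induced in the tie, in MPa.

σ ≈ 198 MPa (tensile)

The supports are rigid, so the total axial strain is zero. The restrained thermal strain is ε = αΔT = 17.2×10⁻⁶ × 60 = 1032×10⁻⁶.
σ = EαΔT = 192×10³ × 17.2×10⁻⁶ × 60 = 198.1 MPa (tensile; the tie is trying to contract).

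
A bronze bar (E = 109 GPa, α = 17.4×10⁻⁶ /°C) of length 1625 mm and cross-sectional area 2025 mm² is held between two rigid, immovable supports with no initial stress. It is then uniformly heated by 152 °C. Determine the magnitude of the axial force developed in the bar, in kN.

P ≈ 584 kN (compressive)

The ends cannot move, so σ = EαΔT = 109×10³ × 17.4×10⁻⁶ × 152 = 288.3 MPa.
Axial force P = σA = 288.3 × 2025 = 583800 N = 583.8 kN, compressive.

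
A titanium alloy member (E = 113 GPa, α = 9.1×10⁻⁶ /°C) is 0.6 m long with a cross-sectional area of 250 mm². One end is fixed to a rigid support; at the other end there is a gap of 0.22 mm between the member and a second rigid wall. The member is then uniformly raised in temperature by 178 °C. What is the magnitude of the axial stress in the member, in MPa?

If the wall were absent the member would grow by αΔT L = 9.1×10⁻⁶ × 178 × 600 = 0.9719 mm.
This exceeds the 0.22 mm gap, so the wall pushes back. The portion of expansion that must be recovered elastically is δ_free − gap = 0.9719 − 0.22 = 0.7519 mm.
Compatibility: PL/(AE) = 0.7519 mm, so σ = P/A = E × (0.7519/600) = 141.6 MPa.

σ ≈ 142 MPa (compressive)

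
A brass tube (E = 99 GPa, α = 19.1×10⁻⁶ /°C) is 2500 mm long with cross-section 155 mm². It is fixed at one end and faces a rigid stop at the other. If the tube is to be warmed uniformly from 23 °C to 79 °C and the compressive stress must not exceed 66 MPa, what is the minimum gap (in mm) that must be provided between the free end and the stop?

Free expansion if unrestrained: δ_free = αΔT L = 19.1×10⁻⁶ × 56 × 2500 = 2.674 mm.
A stress of 66 MPa corresponds to the wall pushing the tube back by σL/E = 66×2500/(99×10³) = 1.667 mm.
So the gap has to take up the difference, g_min = δ_free − σL/E = 2.674 − 1.667 = 1.007 mm.

g ≈ 1.01 mm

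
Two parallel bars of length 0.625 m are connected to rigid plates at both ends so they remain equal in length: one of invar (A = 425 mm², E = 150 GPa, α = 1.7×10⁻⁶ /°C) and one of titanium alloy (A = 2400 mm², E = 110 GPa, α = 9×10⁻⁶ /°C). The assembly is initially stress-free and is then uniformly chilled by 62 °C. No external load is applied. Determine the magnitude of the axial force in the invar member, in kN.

Both members must finish at the same length. With the larger α, the titanium alloy tends to over-contract; the plates restrain it, putting the titanium alloy in tension and the invar in compression. With no external load the two internal forces are equal and opposite, magnitude P.
Setting the final lengths equal and cancelling L: (α₁ − α₂)ΔT = P/(A₁E₁) + P/(A₂E₂).
|α₁ − α₂|·ΔT = 7.3×10⁻⁶ × 62 = 0.0004526.
1/(A₁E₁) + 1/(A₂E₂) = 1/(425×150×10³) + 1/(2400×110×10³) = 1.947×10⁻⁸ N⁻¹.
So P = 0.0004526 / 1.947×10⁻⁸ = 23.24 kN.

P ≈ 23.2 kN (compressive in the invar)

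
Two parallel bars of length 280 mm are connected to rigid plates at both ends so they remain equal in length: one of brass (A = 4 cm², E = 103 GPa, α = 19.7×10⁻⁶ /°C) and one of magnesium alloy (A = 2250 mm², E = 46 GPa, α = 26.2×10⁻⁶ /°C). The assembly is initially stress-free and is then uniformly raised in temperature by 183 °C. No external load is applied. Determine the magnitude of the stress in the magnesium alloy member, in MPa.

σ ≈ 15.6 MPa (compressive)

The magnesium alloy has the larger α, so on heating it would change length more than the brass if both were free. The rigid plates force a common final length, so the magnesium alloy is put into compression and the brass into tension, with equal and opposite forces P (no external load).
Setting the final lengths equal and cancelling L: (α₁ − α₂)ΔT = P/(A₁E₁) + P/(A₂E₂).
|α₁ − α₂|·ΔT = 6.5×10⁻⁶ × 183 = 0.00119.
1/(A₁E₁) + 1/(A₂E₂) = 1/(400×103×10³) + 1/(2250×46×10³) = 3.393×10⁻⁸ N⁻¹.
P = 0.00119 / 3.393×10⁻⁸ = 35050 N = 35.05 kN.
σ_{magnesium alloy} = P/A₂ = 35050/2250 = 15.58 MPa, compressive.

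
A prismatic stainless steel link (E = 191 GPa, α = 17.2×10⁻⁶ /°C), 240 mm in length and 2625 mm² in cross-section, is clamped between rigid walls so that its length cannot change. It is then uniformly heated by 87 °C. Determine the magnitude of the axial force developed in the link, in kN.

P ≈ 750 kN (compressive)

With zero net strain, σ = E·αΔT = 191 GPa × 17.2×10⁻⁶ × 87 = 285.8 MPa.
Axial force P = σA = 285.8 × 2625 = 750300 N = 750.3 kN, compressive.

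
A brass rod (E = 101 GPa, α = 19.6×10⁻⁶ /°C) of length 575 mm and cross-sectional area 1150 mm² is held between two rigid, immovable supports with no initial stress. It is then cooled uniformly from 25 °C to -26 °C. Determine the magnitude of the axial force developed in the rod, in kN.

P ≈ 116 kN (tensile)

Full restraint means ε = 0, so the stress is σ = EαΔT = 101×10³ × 19.6×10⁻⁶ × 51 = 101 MPa.
P = AEαΔT = 1150 × 101×10³ × 19.6×10⁻⁶ × 51 = 116.1 kN (tensile).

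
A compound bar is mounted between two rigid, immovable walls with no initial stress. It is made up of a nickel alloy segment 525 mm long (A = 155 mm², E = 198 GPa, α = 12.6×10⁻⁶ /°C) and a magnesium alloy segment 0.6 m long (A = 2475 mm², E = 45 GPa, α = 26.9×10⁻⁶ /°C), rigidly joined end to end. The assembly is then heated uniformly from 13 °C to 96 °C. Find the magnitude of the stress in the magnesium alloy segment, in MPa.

With the walls removed the bar would change length by δ_free = Σ αᵢΔT Lᵢ = 12.6×10⁻⁶×83×525 + 26.9×10⁻⁶×83×600 = 1.889 mm.
The walls prevent any net length change, so an axial force P (same in every segment) develops. Compatibility: P · Σ Lᵢ/(AᵢEᵢ) = δ_free.
Σ Lᵢ/(AᵢEᵢ) = 525/(155×198×10³) + 600/(2475×45×10³) = 2.249×10⁻⁵ mm/N.
So P = 1.889 / 2.249×10⁻⁵ = 83.96 kN, compressive.
σ_{magnesium alloy} = P / A = 83960 / 2475 = 33.92 MPa.

σ ≈ 33.9 MPa (compressive)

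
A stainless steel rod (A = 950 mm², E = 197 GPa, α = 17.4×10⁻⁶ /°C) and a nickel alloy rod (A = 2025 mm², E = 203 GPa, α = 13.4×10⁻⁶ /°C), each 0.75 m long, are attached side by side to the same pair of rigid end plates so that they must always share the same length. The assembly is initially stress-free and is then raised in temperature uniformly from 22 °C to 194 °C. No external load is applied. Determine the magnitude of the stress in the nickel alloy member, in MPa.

σ ≈ 43.7 MPa (tensile)

Both members must finish at the same length. With the larger α, the stainless steel tends to over-expand; the plates restrain it, putting the stainless steel in compression and the nickel alloy in tension. With no external load the two internal forces are equal and opposite, magnitude P.
Equating the net (thermal + elastic) strains gives |α₁ − α₂|·ΔT = P·[1/(A₁E₁) + 1/(A₂E₂)].
|α₁ − α₂|·ΔT = 4×10⁻⁶ × 172 = 0.000688.
1/(A₁E₁) + 1/(A₂E₂) = 1/(950×197×10³) + 1/(2025×203×10³) = 7.776×10⁻⁹ N⁻¹.
P = 0.000688 / 7.776×10⁻⁹ = 88480 N = 88.48 kN.
σ_{nickel alloy} = P/A₂ = 88480/2025 = 43.69 MPa, tensile.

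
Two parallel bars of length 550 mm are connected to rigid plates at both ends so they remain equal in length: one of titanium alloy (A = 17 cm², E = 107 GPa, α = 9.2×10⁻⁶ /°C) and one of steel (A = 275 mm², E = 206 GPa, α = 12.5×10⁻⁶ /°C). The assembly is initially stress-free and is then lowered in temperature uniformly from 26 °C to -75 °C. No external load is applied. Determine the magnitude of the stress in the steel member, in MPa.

Equilibrium of a rigid end plate with no external load gives equal and opposite internal forces ±P in the two members. Since α_{steel} > α_{titanium alloy}, cooling drives the steel into tension and the titanium alloy into compression.
Setting the final lengths equal and cancelling L: (α₁ − α₂)ΔT = P/(A₁E₁) + P/(A₂E₂).
|α₁ − α₂|·ΔT = 3.3×10⁻⁶ × 101 = 0.0003333.
1/(A₁E₁) + 1/(A₂E₂) = 1/(1700×107×10³) + 1/(275×206×10³) = 2.315×10⁻⁸ N⁻¹.
P = 0.0003333 / 2.315×10⁻⁸ = 14400 N = 14.4 kN.
σ_{steel} = P/A₂ = 14400/275 = 52.35 MPa, tensile.

σ ≈ 52.4 MPa (tensile)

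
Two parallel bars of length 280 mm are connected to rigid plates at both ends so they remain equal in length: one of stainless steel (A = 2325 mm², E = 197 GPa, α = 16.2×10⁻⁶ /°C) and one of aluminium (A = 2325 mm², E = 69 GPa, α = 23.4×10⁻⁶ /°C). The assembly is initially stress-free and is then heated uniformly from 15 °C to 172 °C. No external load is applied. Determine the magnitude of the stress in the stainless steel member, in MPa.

Equilibrium of a rigid end plate with no external load gives equal and opposite internal forces ±P in the two members. Since α_{aluminium} > α_{stainless steel}, heating drives the aluminium into compression and the stainless steel into tension.
Compatibility of the two members (thermal + elastic change equal): (α₁ − α₂)ΔT = P·[1/(A₁E₁) + 1/(A₂E₂)].
|α₁ − α₂|·ΔT = 7.2×10⁻⁶ × 157 = 0.00113.
1/(A₁E₁) + 1/(A₂E₂) = 1/(2325×197×10³) + 1/(2325×69×10³) = 8.417×10⁻⁹ N⁻¹.
So P = 0.00113 / 8.417×10⁻⁹ = 134.3 kN.
σ_{stainless steel} = P/A₁ = 134300/2325 = 57.77 MPa, tensile.

σ ≈ 57.8 MPa (tensile)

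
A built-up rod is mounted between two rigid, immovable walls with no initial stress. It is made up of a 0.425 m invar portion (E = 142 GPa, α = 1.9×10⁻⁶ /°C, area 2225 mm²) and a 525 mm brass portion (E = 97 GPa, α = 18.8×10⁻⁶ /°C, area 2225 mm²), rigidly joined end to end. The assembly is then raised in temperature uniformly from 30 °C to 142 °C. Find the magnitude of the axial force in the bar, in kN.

P ≈ 317 kN (compressive)

With the walls removed the bar would change length by δ_free = Σ αᵢΔT Lᵢ = 1.9×10⁻⁶×112×425 + 18.8×10⁻⁶×112×525 = 1.196 mm.
The rigid supports impose zero overall length change; the single axial force P common to all segments must satisfy P Σ Lᵢ/(AᵢEᵢ) = δ_free.
The series flexibility is Σ Lᵢ/(AᵢEᵢ) = 425/(2225×142×10³) + 525/(2225×97×10³) = 3.778×10⁻⁶ mm/N.
So P = 1.196 / 3.778×10⁻⁶ = 316.6 kN, compressive.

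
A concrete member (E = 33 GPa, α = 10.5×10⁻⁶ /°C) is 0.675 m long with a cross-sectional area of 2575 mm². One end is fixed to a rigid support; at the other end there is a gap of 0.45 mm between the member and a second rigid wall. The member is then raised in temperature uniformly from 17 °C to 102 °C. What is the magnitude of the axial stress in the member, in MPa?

Unrestrained expansion: δ_free = αΔT L = 10.5×10⁻⁶ × 85 × 675 = 0.6024 mm.
This exceeds the 0.45 mm gap, so the wall pushes back. The portion of expansion that must be recovered elastically is δ_free − gap = 0.6024 − 0.45 = 0.1524 mm.
So σ = E(δ_free − g)/L = 33×10³ × 0.1524/675 = 7.452 MPa.

σ ≈ 7.45 MPa (compressive)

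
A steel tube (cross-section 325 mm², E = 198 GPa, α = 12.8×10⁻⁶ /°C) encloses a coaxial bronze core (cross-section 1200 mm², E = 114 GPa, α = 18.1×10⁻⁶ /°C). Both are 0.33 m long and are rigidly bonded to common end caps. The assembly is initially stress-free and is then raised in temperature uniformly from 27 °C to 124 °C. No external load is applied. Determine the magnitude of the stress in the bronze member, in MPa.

σ ≈ 18.7 MPa (compressive)

Equilibrium of a rigid end plate with no external load gives equal and opposite internal forces ±P in the two members. Since α_{bronze} > α_{steel}, heating drives the bronze into compression and the steel into tension.
Setting the final lengths equal and cancelling L: (α₁ − α₂)ΔT = P/(A₁E₁) + P/(A₂E₂).
|α₁ − α₂|·ΔT = 5.3×10⁻⁶ × 97 = 0.0005141.
1/(A₁E₁) + 1/(A₂E₂) = 1/(325×198×10³) + 1/(1200×114×10³) = 2.285×10⁻⁸ N⁻¹.
P = 0.0005141 / 2.285×10⁻⁸ = 22500 N = 22.5 kN.
σ_{bronze} = P/A₂ = 22500/1200 = 18.75 MPa, compressive.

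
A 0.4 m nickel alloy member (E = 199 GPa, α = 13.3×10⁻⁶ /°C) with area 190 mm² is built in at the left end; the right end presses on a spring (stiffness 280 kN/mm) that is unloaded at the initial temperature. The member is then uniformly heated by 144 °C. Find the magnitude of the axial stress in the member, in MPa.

Free thermal expansion: δ_free = αΔT L = 13.3×10⁻⁶ × 144 × 400 = 0.7661 mm.
With a force P in the spring, the elastic change of the member is PL/(AE) and that of the spring is P/k; compatibility requires their sum to equal δ_free.
P [ L/(AE) + 1/k ] = δ_free → P [ 400/(190×199×10³) + 1/(280×10³) ] = 0.7661.
P = 0.7661 / 1.415×10⁻⁵ = 54140 N.
σ = P/A = 54140/190 = 284.9 MPa.

σ ≈ 285 MPa (compressive)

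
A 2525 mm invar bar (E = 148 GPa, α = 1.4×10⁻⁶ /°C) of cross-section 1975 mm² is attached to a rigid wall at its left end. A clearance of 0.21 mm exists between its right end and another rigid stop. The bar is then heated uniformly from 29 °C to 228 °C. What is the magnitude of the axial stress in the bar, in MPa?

Unrestrained expansion: δ_free = αΔT L = 1.4×10⁻⁶ × 199 × 2525 = 0.7035 mm.
After closing the 0.21 mm clearance, 0.7035 − 0.21 = 0.4935 mm of expansion remains to be suppressed by the wall.
So σ = E(δ_free − g)/L = 148×10³ × 0.4935/2525 = 28.92 MPa.

σ ≈ 28.9 MPa (compressive)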